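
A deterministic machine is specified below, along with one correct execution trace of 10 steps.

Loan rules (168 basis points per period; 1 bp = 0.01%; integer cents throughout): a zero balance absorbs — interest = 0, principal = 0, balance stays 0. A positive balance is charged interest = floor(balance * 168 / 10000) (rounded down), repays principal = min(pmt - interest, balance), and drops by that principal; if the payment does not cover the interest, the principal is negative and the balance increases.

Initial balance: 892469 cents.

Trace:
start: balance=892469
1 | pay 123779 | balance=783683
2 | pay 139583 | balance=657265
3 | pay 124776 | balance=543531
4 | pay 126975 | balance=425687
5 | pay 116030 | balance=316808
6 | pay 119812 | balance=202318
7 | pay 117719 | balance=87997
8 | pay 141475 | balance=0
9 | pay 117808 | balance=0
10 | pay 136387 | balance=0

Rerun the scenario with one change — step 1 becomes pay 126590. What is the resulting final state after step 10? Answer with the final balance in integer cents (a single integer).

0

(re-executing from step 1 with the substitution; state before step 1: balance=892469)
1 | pay 126590 | balance=780872
2 | pay 139583 | balance=654407
3 | pay 124776 | balance=540625
4 | pay 126975 | balance=422732
5 | pay 116030 | balance=313803
6 | pay 119812 | balance=199262
7 | pay 117719 | balance=84890
8 | pay 141475 | balance=0
9 | pay 117808 | balance=0
10 | pay 136387 | balance=0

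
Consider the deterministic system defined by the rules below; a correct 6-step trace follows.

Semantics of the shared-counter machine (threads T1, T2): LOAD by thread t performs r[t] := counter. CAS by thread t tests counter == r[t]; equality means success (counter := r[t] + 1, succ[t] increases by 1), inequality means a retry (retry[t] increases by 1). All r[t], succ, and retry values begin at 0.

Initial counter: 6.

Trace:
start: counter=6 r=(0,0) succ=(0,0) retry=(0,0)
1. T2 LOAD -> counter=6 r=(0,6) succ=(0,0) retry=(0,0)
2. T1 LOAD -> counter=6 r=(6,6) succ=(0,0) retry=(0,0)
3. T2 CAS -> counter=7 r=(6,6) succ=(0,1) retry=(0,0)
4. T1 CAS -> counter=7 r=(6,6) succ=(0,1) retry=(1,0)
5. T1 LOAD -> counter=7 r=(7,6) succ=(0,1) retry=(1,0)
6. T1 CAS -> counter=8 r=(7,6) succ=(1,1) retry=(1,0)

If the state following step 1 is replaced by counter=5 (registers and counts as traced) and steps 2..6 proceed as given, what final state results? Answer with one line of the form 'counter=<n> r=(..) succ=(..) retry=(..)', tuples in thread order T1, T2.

state after step 1 := counter=5 r=(0,6) succ=(0,0) retry=(0,0)
2. T1 LOAD -> counter=5 r=(5,6) succ=(0,0) retry=(0,0)
3. T2 CAS -> counter=5 r=(5,6) succ=(0,0) retry=(0,1)
4. T1 CAS -> counter=6 r=(5,6) succ=(1,0) retry=(0,1)
5. T1 LOAD -> counter=6 r=(6,6) succ=(1,0) retry=(0,1)
6. T1 CAS -> counter=7 r=(6,6) succ=(2,0) retry=(0,1)

counter=7 r=(6,6) succ=(2,0) retry=(0,1)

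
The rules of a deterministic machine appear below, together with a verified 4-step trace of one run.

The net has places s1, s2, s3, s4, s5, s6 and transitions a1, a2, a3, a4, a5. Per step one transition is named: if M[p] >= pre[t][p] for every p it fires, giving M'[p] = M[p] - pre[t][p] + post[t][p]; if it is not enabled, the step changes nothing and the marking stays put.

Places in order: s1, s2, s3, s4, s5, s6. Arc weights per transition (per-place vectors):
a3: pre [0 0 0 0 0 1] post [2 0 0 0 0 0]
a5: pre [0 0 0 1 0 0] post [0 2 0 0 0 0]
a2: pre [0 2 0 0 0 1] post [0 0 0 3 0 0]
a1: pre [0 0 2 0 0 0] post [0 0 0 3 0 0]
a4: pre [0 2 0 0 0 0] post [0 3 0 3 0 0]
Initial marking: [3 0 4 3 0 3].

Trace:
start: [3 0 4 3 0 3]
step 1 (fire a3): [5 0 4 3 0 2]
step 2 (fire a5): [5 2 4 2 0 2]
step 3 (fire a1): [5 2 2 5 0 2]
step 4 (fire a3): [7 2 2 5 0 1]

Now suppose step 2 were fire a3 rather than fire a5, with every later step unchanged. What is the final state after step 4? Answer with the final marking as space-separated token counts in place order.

9 0 2 6 0 0

(re-executing from step 2 with the substitution; state before step 2: [5 0 4 3 0 2])
step 2 (fire a3): [7 0 4 3 0 1]
step 3 (fire a1): [7 0 2 6 0 1]
step 4 (fire a3): [9 0 2 6 0 0]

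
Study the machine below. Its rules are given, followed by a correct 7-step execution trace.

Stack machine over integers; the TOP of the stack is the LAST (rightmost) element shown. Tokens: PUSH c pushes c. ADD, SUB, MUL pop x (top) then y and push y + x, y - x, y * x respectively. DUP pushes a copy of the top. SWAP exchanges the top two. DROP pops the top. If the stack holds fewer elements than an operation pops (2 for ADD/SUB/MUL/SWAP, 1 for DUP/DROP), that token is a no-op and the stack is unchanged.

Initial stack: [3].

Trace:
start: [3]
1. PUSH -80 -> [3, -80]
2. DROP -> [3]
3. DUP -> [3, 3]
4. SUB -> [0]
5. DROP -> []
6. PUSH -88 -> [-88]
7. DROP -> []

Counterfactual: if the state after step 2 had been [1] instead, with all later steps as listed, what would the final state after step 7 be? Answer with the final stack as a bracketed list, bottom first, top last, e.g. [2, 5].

[]

state after step 2 := [1]
3. DUP -> [1, 1]
4. SUB -> [0]
5. DROP -> []
6. PUSH -88 -> [-88]
7. DROP -> []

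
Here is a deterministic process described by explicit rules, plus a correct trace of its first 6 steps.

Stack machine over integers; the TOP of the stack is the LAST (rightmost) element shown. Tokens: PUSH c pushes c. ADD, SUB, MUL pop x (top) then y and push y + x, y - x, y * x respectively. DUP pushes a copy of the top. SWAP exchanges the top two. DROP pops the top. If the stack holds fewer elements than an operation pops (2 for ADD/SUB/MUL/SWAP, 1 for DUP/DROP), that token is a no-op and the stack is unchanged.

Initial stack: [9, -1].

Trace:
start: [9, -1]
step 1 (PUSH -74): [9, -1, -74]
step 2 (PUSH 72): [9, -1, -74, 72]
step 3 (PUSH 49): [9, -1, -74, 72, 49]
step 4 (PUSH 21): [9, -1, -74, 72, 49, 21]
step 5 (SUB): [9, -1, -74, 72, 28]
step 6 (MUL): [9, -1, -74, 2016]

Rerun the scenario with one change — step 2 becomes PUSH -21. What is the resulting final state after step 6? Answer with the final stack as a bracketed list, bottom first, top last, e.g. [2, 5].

(re-executing from step 2 with the substitution; state before step 2: [9, -1, -74])
step 2 (PUSH -21): [9, -1, -74, -21]
step 3 (PUSH 49): [9, -1, -74, -21, 49]
step 4 (PUSH 21): [9, -1, -74, -21, 49, 21]
step 5 (SUB): [9, -1, -74, -21, 28]
step 6 (MUL): [9, -1, -74, -588]

[9, -1, -74, -588]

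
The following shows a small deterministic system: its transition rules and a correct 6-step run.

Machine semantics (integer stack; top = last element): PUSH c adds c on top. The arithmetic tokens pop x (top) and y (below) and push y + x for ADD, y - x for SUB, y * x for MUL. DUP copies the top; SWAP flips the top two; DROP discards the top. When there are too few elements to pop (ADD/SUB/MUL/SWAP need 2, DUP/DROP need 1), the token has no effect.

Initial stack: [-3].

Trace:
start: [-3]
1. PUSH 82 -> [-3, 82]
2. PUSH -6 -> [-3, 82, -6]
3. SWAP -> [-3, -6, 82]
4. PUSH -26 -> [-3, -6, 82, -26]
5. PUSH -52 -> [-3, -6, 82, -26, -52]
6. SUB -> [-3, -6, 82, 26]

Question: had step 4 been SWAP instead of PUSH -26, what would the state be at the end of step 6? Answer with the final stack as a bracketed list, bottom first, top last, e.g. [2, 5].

[-3, 82, 46]

(re-executing from step 4 with the substitution; state before step 4: [-3, -6, 82])
4. SWAP -> [-3, 82, -6]
5. PUSH -52 -> [-3, 82, -6, -52]
6. SUB -> [-3, 82, 46]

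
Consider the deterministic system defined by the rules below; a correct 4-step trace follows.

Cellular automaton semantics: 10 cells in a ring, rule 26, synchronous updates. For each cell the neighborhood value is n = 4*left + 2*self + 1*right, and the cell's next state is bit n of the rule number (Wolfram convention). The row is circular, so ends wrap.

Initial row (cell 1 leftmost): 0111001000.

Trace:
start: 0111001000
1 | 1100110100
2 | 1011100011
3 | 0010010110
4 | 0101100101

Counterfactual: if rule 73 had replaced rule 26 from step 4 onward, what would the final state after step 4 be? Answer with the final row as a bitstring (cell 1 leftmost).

1000000110

(re-executing step 4 under rule 73; state before step 4: 0010010110)
4 | 1000000110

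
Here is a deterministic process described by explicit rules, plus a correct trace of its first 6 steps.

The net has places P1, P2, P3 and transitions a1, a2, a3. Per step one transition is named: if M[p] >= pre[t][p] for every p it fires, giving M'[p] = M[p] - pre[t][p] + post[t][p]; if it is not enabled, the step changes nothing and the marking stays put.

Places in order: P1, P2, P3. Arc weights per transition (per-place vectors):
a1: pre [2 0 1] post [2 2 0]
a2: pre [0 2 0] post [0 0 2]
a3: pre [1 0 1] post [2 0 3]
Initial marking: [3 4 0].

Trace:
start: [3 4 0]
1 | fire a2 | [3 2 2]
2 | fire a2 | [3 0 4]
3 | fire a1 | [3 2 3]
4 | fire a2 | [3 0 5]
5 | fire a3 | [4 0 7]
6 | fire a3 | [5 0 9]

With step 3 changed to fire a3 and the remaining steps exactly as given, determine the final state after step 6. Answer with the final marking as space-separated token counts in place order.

6 0 10

(re-executing from step 3 with the substitution; state before step 3: [3 0 4])
3 | fire a3 | [4 0 6]
4 | fire a2 | [4 0 6]
5 | fire a3 | [5 0 8]
6 | fire a3 | [6 0 10]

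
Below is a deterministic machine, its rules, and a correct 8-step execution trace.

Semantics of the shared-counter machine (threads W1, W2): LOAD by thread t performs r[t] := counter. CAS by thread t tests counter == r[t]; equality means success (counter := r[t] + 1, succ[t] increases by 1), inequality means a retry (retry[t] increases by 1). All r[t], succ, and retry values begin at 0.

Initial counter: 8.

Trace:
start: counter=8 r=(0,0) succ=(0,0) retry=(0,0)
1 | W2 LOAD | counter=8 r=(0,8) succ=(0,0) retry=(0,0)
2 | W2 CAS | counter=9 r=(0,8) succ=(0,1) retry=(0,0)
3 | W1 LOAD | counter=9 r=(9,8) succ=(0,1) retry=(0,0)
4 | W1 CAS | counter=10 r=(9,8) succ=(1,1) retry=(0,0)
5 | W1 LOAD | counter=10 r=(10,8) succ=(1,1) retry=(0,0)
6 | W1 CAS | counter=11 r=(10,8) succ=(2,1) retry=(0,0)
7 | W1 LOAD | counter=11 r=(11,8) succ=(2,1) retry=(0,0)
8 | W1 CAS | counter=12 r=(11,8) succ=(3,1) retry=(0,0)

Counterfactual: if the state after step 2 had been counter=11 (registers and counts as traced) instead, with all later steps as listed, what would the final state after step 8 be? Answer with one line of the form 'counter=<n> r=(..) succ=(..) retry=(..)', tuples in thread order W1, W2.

counter=14 r=(13,8) succ=(3,1) retry=(0,0)

state after step 2 := counter=11 r=(0,8) succ=(0,1) retry=(0,0)
3 | W1 LOAD | counter=11 r=(11,8) succ=(0,1) retry=(0,0)
4 | W1 CAS | counter=12 r=(11,8) succ=(1,1) retry=(0,0)
5 | W1 LOAD | counter=12 r=(12,8) succ=(1,1) retry=(0,0)
6 | W1 CAS | counter=13 r=(12,8) succ=(2,1) retry=(0,0)
7 | W1 LOAD | counter=13 r=(13,8) succ=(2,1) retry=(0,0)
8 | W1 CAS | counter=14 r=(13,8) succ=(3,1) retry=(0,0)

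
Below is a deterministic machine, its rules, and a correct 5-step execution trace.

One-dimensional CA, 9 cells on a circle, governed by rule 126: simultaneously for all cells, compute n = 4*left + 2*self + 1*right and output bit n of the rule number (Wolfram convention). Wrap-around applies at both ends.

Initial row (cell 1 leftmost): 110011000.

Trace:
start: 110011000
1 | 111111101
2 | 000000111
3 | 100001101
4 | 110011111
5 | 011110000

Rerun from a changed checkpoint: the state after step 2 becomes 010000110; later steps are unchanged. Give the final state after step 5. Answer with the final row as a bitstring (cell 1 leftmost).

state after step 2 := 010000110
3 | 111001111
4 | 001111000
5 | 011001100

011001100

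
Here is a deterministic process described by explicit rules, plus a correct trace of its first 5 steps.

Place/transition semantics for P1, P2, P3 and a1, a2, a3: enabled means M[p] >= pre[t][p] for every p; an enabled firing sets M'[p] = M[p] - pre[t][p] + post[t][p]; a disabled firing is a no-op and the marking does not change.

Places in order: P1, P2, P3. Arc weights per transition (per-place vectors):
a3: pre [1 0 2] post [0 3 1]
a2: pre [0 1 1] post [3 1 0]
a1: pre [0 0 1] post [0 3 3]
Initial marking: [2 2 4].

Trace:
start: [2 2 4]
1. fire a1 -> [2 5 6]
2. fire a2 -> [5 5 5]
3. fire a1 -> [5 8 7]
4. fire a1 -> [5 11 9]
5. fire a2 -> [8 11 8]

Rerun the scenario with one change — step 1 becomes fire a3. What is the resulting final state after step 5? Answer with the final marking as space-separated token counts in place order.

(re-executing from step 1 with the substitution; state before step 1: [2 2 4])
1. fire a3 -> [1 5 3]
2. fire a2 -> [4 5 2]
3. fire a1 -> [4 8 4]
4. fire a1 -> [4 11 6]
5. fire a2 -> [7 11 5]

7 11 5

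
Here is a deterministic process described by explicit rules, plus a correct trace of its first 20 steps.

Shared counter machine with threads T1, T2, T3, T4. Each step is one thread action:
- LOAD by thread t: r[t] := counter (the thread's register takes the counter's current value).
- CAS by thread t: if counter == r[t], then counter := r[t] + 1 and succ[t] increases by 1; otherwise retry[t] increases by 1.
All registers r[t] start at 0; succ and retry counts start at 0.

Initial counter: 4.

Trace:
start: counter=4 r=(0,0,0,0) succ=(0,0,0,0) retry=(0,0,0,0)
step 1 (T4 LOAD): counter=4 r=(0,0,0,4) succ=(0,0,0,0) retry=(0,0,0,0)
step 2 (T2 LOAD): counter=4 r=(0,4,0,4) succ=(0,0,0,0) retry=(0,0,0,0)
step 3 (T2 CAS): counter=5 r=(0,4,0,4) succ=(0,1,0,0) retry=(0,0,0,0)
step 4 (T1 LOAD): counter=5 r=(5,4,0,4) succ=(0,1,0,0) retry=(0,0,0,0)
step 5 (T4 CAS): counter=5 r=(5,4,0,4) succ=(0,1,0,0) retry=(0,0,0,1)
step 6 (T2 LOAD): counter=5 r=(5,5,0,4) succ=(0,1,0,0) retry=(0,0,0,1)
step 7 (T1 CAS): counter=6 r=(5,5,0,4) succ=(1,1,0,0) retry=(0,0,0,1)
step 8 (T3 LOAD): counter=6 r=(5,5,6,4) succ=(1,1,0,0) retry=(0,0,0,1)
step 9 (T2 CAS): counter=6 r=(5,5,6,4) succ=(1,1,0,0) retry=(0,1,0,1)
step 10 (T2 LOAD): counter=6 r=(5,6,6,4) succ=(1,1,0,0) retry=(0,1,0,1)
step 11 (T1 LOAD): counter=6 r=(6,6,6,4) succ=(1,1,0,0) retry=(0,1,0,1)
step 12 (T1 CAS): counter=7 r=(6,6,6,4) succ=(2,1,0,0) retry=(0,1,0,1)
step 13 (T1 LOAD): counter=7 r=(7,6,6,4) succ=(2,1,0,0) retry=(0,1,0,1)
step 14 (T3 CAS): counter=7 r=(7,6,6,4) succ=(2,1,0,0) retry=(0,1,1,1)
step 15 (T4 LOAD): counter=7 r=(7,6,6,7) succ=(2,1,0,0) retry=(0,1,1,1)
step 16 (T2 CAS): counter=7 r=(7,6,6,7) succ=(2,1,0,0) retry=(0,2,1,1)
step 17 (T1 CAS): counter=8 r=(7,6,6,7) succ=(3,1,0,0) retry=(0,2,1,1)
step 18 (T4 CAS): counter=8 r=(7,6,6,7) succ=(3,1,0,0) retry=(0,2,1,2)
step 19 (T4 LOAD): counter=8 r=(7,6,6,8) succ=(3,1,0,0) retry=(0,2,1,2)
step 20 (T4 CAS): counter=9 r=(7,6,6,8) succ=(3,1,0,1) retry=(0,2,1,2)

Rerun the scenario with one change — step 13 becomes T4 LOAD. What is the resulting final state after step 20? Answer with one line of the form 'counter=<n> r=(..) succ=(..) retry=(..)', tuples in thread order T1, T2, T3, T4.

(re-executing from step 13 with the substitution; state before step 13: counter=7 r=(6,6,6,4) succ=(2,1,0,0) retry=(0,1,0,1))
step 13 (T4 LOAD): counter=7 r=(6,6,6,7) succ=(2,1,0,0) retry=(0,1,0,1)
step 14 (T3 CAS): counter=7 r=(6,6,6,7) succ=(2,1,0,0) retry=(0,1,1,1)
step 15 (T4 LOAD): counter=7 r=(6,6,6,7) succ=(2,1,0,0) retry=(0,1,1,1)
step 16 (T2 CAS): counter=7 r=(6,6,6,7) succ=(2,1,0,0) retry=(0,2,1,1)
step 17 (T1 CAS): counter=7 r=(6,6,6,7) succ=(2,1,0,0) retry=(1,2,1,1)
step 18 (T4 CAS): counter=8 r=(6,6,6,7) succ=(2,1,0,1) retry=(1,2,1,1)
step 19 (T4 LOAD): counter=8 r=(6,6,6,8) succ=(2,1,0,1) retry=(1,2,1,1)
step 20 (T4 CAS): counter=9 r=(6,6,6,8) succ=(2,1,0,2) retry=(1,2,1,1)

counter=9 r=(6,6,6,8) succ=(2,1,0,2) retry=(1,2,1,1)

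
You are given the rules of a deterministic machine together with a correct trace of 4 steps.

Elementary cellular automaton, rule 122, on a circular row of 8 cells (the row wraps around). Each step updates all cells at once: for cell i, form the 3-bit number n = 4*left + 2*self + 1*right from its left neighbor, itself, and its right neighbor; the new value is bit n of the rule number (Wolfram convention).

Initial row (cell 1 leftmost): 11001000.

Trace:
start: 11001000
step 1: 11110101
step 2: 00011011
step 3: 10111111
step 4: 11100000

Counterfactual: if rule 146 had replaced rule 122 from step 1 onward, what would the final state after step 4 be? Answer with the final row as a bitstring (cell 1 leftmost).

11010010

(re-executing steps 1..4 under rule 146; state before step 1: 11001000)
step 1: 00110101
step 2: 11000000
step 3: 00100001
step 4: 11010010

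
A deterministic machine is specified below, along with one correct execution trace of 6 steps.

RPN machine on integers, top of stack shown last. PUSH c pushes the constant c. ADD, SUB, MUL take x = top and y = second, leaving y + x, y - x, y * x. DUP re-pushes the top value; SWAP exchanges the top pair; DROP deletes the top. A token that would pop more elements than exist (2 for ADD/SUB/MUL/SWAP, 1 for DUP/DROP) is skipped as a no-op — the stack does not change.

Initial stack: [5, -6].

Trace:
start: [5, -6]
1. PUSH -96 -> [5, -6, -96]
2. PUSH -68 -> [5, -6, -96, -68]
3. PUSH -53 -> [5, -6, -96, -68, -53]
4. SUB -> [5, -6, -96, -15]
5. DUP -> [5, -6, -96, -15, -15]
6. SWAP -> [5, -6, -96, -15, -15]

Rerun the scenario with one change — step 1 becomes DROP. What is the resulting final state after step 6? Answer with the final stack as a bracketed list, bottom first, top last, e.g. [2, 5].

(re-executing from step 1 with the substitution; state before step 1: [5, -6])
1. DROP -> [5]
2. PUSH -68 -> [5, -68]
3. PUSH -53 -> [5, -68, -53]
4. SUB -> [5, -15]
5. DUP -> [5, -15, -15]
6. SWAP -> [5, -15, -15]

[5, -15, -15]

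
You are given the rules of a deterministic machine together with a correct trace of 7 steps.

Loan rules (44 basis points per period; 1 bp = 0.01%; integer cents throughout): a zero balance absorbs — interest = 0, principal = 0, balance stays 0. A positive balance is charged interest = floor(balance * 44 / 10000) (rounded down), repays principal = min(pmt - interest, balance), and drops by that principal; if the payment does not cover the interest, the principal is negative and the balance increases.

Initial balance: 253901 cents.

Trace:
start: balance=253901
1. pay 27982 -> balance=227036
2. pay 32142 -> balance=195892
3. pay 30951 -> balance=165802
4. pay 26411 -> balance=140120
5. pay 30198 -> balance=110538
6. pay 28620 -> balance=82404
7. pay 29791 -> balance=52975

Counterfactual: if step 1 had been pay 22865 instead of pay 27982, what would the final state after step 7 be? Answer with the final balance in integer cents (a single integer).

(re-executing from step 1 with the substitution; state before step 1: balance=253901)
1. pay 22865 -> balance=232153
2. pay 32142 -> balance=201032
3. pay 30951 -> balance=170965
4. pay 26411 -> balance=145306
5. pay 30198 -> balance=115747
6. pay 28620 -> balance=87636
7. pay 29791 -> balance=58230

58230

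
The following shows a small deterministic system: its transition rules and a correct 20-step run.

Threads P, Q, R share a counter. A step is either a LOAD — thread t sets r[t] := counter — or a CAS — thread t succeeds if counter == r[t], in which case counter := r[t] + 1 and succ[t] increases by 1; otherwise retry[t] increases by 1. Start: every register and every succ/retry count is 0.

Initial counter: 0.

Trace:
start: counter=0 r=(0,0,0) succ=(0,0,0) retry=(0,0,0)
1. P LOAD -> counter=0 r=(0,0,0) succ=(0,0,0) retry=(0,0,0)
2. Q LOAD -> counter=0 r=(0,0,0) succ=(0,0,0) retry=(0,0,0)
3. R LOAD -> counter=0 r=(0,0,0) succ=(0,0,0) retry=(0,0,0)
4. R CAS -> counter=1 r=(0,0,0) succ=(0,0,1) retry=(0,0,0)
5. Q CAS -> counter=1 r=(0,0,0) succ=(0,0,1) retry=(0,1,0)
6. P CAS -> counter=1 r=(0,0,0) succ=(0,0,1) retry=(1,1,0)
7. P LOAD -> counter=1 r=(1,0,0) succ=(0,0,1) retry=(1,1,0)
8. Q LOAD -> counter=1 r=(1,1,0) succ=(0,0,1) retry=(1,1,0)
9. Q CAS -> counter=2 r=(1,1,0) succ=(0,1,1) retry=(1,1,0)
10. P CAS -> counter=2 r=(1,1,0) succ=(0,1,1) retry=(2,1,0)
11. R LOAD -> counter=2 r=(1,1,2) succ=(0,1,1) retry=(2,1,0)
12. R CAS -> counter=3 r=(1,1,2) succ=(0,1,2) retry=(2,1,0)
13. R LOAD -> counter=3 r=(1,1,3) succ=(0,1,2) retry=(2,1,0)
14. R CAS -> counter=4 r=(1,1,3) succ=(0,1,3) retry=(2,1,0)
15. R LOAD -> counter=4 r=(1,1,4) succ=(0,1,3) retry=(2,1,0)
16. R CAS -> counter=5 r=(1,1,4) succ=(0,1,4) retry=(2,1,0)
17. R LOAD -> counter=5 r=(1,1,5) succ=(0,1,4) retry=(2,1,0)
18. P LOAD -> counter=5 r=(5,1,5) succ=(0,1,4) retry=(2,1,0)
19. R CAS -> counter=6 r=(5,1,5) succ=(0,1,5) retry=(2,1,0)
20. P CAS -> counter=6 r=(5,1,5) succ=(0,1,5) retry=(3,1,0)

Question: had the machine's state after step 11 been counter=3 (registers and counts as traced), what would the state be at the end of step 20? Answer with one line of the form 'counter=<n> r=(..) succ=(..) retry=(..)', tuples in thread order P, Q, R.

state after step 11 := counter=3 r=(1,1,2) succ=(0,1,1) retry=(2,1,0)
12. R CAS -> counter=3 r=(1,1,2) succ=(0,1,1) retry=(2,1,1)
13. R LOAD -> counter=3 r=(1,1,3) succ=(0,1,1) retry=(2,1,1)
14. R CAS -> counter=4 r=(1,1,3) succ=(0,1,2) retry=(2,1,1)
15. R LOAD -> counter=4 r=(1,1,4) succ=(0,1,2) retry=(2,1,1)
16. R CAS -> counter=5 r=(1,1,4) succ=(0,1,3) retry=(2,1,1)
17. R LOAD -> counter=5 r=(1,1,5) succ=(0,1,3) retry=(2,1,1)
18. P LOAD -> counter=5 r=(5,1,5) succ=(0,1,3) retry=(2,1,1)
19. R CAS -> counter=6 r=(5,1,5) succ=(0,1,4) retry=(2,1,1)
20. P CAS -> counter=6 r=(5,1,5) succ=(0,1,4) retry=(3,1,1)

counter=6 r=(5,1,5) succ=(0,1,4) retry=(3,1,1)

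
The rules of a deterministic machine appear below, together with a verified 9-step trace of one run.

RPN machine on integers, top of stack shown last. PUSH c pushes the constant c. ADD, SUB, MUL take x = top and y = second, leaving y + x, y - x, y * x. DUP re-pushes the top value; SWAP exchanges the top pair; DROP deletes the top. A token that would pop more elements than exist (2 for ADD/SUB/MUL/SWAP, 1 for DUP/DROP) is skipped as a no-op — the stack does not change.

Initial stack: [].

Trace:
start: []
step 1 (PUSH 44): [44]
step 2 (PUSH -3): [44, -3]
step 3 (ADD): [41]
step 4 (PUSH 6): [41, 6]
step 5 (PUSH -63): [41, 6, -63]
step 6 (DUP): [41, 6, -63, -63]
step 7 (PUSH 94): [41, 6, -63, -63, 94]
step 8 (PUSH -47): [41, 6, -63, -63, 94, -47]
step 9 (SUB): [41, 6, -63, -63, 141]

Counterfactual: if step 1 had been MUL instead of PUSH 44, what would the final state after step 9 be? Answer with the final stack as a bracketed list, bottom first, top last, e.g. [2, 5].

(re-executing from step 1 with the substitution; state before step 1: [])
step 1 (MUL): []
step 2 (PUSH -3): [-3]
step 3 (ADD): [-3]
step 4 (PUSH 6): [-3, 6]
step 5 (PUSH -63): [-3, 6, -63]
step 6 (DUP): [-3, 6, -63, -63]
step 7 (PUSH 94): [-3, 6, -63, -63, 94]
step 8 (PUSH -47): [-3, 6, -63, -63, 94, -47]
step 9 (SUB): [-3, 6, -63, -63, 141]

[-3, 6, -63, -63, 141]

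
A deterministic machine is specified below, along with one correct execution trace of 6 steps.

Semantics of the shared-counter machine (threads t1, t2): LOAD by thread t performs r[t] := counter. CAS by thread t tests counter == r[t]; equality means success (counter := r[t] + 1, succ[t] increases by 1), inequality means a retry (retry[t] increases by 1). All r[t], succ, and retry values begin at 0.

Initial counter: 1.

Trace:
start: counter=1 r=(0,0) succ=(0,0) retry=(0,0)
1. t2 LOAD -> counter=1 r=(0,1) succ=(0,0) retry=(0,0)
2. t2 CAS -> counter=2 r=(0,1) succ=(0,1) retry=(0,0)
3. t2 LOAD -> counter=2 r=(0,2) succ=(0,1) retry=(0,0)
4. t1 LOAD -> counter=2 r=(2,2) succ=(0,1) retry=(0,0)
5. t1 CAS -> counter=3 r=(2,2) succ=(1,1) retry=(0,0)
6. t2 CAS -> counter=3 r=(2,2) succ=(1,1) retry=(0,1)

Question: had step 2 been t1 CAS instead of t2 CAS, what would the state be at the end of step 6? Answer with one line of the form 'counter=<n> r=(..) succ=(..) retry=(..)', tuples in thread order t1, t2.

(re-executing from step 2 with the substitution; state before step 2: counter=1 r=(0,1) succ=(0,0) retry=(0,0))
2. t1 CAS -> counter=1 r=(0,1) succ=(0,0) retry=(1,0)
3. t2 LOAD -> counter=1 r=(0,1) succ=(0,0) retry=(1,0)
4. t1 LOAD -> counter=1 r=(1,1) succ=(0,0) retry=(1,0)
5. t1 CAS -> counter=2 r=(1,1) succ=(1,0) retry=(1,0)
6. t2 CAS -> counter=2 r=(1,1) succ=(1,0) retry=(1,1)

counter=2 r=(1,1) succ=(1,0) retry=(1,1)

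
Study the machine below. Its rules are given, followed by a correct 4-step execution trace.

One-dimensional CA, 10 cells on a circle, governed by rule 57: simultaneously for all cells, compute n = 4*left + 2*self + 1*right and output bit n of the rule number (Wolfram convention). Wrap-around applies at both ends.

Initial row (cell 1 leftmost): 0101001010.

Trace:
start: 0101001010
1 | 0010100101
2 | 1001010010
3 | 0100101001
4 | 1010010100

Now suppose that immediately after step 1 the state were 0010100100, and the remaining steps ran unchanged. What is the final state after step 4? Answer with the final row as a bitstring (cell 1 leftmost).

0010010101

state after step 1 := 0010100100
2 | 1001010011
3 | 0100101010
4 | 0010010101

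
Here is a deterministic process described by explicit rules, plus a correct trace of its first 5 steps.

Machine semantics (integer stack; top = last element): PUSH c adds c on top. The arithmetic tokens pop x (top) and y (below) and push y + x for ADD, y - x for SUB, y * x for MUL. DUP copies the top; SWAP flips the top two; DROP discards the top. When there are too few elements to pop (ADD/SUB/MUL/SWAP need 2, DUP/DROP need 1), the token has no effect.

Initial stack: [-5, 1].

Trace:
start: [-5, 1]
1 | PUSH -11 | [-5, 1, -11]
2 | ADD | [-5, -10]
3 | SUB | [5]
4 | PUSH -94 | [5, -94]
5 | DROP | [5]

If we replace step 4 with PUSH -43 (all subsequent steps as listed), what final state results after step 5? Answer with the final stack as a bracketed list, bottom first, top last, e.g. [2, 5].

(re-executing from step 4 with the substitution; state before step 4: [5])
4 | PUSH -43 | [5, -43]
5 | DROP | [5]

[5]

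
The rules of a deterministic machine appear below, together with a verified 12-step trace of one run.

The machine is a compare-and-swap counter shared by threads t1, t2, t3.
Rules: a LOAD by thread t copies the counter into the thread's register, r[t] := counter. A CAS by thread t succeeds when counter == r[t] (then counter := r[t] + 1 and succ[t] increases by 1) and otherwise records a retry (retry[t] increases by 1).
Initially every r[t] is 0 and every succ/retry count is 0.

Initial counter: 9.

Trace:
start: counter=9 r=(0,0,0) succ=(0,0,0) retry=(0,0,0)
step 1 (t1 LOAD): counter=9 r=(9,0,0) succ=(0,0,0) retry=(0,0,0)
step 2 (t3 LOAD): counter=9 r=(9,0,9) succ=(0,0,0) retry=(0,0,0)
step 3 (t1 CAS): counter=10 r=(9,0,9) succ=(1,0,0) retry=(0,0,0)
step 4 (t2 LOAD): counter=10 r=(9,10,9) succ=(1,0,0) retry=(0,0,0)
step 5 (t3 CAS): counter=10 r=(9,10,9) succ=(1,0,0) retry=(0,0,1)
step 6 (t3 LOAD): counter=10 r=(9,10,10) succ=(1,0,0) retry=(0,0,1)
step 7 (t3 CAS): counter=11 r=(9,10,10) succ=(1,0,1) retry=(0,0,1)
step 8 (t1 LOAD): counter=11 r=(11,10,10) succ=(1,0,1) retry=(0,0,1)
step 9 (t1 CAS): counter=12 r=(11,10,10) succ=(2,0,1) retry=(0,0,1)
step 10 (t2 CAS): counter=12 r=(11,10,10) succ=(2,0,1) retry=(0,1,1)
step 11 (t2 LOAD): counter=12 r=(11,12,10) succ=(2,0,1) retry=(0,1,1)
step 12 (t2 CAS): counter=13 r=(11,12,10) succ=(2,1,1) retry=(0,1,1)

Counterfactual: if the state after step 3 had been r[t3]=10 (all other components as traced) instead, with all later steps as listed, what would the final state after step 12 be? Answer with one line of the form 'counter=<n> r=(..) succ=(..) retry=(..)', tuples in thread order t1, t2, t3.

state after step 3 := counter=10 r=(9,0,10) succ=(1,0,0) retry=(0,0,0)
step 4 (t2 LOAD): counter=10 r=(9,10,10) succ=(1,0,0) retry=(0,0,0)
step 5 (t3 CAS): counter=11 r=(9,10,10) succ=(1,0,1) retry=(0,0,0)
step 6 (t3 LOAD): counter=11 r=(9,10,11) succ=(1,0,1) retry=(0,0,0)
step 7 (t3 CAS): counter=12 r=(9,10,11) succ=(1,0,2) retry=(0,0,0)
step 8 (t1 LOAD): counter=12 r=(12,10,11) succ=(1,0,2) retry=(0,0,0)
step 9 (t1 CAS): counter=13 r=(12,10,11) succ=(2,0,2) retry=(0,0,0)
step 10 (t2 CAS): counter=13 r=(12,10,11) succ=(2,0,2) retry=(0,1,0)
step 11 (t2 LOAD): counter=13 r=(12,13,11) succ=(2,0,2) retry=(0,1,0)
step 12 (t2 CAS): counter=14 r=(12,13,11) succ=(2,1,2) retry=(0,1,0)

counter=14 r=(12,13,11) succ=(2,1,2) retry=(0,1,0)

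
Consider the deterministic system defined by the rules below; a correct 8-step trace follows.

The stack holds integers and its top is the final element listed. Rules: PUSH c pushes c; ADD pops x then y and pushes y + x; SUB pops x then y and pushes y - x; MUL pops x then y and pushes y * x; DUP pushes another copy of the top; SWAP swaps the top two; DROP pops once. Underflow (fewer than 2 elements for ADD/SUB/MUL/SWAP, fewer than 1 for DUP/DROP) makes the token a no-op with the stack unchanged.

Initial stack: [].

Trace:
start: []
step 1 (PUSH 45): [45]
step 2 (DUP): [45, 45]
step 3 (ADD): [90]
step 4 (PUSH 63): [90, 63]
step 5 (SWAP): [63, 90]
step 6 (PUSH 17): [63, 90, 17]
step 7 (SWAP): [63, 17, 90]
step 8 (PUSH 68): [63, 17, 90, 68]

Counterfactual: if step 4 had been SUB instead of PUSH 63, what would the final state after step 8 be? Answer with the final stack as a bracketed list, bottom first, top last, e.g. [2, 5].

(re-executing from step 4 with the substitution; state before step 4: [90])
step 4 (SUB): [90]
step 5 (SWAP): [90]
step 6 (PUSH 17): [90, 17]
step 7 (SWAP): [17, 90]
step 8 (PUSH 68): [17, 90, 68]

[17, 90, 68]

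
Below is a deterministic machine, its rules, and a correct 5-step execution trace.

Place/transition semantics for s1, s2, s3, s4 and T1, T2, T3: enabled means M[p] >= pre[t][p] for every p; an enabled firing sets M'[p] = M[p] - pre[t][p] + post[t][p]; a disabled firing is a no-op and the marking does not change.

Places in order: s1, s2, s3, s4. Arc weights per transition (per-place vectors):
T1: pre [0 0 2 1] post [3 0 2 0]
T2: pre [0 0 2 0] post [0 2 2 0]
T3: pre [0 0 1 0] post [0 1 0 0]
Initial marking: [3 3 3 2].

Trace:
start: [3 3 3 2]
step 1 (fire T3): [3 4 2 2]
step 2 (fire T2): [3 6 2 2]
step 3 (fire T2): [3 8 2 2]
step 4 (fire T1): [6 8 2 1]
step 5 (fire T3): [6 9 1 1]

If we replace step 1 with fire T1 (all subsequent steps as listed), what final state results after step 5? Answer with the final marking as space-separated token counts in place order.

9 8 2 0

(re-executing from step 1 with the substitution; state before step 1: [3 3 3 2])
step 1 (fire T1): [6 3 3 1]
step 2 (fire T2): [6 5 3 1]
step 3 (fire T2): [6 7 3 1]
step 4 (fire T1): [9 7 3 0]
step 5 (fire T3): [9 8 2 0]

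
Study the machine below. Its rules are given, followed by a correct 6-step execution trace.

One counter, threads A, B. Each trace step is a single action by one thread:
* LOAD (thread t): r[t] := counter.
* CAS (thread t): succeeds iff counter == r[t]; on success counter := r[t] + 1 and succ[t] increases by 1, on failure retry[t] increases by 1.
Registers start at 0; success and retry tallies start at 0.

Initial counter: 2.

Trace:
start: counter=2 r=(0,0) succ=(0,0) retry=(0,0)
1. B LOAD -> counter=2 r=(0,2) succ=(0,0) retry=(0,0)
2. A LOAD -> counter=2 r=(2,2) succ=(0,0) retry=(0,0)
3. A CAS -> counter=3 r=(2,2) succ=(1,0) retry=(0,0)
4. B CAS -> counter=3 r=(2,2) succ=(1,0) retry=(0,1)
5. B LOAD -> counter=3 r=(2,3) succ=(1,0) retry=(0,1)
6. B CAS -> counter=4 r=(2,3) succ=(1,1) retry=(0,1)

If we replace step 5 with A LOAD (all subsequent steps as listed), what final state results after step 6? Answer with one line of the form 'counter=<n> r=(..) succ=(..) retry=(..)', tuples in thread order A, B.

counter=3 r=(3,2) succ=(1,0) retry=(0,2)

(re-executing from step 5 with the substitution; state before step 5: counter=3 r=(2,2) succ=(1,0) retry=(0,1))
5. A LOAD -> counter=3 r=(3,2) succ=(1,0) retry=(0,1)
6. B CAS -> counter=3 r=(3,2) succ=(1,0) retry=(0,2)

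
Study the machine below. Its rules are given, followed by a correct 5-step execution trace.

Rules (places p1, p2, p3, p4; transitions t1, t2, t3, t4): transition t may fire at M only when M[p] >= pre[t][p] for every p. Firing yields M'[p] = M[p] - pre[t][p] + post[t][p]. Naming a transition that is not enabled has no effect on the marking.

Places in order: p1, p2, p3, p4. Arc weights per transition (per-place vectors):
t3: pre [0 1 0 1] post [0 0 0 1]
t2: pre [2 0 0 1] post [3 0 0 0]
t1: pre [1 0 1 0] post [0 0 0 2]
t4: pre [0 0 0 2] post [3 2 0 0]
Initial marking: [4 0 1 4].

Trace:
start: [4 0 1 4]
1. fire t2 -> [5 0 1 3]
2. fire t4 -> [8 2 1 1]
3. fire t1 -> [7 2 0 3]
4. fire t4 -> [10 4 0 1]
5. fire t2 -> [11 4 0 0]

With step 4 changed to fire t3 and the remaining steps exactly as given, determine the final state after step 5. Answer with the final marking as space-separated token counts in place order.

8 1 0 2

(re-executing from step 4 with the substitution; state before step 4: [7 2 0 3])
4. fire t3 -> [7 1 0 3]
5. fire t2 -> [8 1 0 2]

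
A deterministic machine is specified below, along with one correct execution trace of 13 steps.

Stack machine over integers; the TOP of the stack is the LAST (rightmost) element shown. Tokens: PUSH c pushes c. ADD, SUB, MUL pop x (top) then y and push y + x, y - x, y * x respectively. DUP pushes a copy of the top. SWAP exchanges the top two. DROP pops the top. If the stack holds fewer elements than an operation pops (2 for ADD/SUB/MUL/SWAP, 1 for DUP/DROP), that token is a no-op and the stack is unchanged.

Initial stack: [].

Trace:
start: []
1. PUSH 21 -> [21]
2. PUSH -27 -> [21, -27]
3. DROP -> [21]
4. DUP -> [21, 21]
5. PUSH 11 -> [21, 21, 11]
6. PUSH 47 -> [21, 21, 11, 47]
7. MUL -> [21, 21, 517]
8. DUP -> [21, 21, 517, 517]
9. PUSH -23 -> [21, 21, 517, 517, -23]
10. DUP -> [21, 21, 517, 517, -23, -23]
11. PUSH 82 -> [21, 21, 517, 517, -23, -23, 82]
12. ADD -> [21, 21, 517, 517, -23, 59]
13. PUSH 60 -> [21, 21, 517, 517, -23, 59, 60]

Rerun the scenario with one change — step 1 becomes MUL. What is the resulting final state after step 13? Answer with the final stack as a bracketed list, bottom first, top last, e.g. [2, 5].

[517, 517, -23, 59, 60]

(re-executing from step 1 with the substitution; state before step 1: [])
1. MUL -> []
2. PUSH -27 -> [-27]
3. DROP -> []
4. DUP -> []
5. PUSH 11 -> [11]
6. PUSH 47 -> [11, 47]
7. MUL -> [517]
8. DUP -> [517, 517]
9. PUSH -23 -> [517, 517, -23]
10. DUP -> [517, 517, -23, -23]
11. PUSH 82 -> [517, 517, -23, -23, 82]
12. ADD -> [517, 517, -23, 59]
13. PUSH 60 -> [517, 517, -23, 59, 60]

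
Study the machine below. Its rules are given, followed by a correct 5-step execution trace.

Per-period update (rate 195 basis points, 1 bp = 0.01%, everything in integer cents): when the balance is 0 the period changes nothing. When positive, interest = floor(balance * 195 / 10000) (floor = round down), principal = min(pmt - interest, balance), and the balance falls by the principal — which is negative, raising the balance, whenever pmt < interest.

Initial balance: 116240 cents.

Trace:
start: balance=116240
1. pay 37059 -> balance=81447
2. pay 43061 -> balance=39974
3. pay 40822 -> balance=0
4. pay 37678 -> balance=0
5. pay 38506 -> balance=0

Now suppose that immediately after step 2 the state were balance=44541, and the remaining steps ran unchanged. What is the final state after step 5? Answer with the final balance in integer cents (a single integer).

state after step 2 := balance=44541
3. pay 40822 -> balance=4587
4. pay 37678 -> balance=0
5. pay 38506 -> balance=0

0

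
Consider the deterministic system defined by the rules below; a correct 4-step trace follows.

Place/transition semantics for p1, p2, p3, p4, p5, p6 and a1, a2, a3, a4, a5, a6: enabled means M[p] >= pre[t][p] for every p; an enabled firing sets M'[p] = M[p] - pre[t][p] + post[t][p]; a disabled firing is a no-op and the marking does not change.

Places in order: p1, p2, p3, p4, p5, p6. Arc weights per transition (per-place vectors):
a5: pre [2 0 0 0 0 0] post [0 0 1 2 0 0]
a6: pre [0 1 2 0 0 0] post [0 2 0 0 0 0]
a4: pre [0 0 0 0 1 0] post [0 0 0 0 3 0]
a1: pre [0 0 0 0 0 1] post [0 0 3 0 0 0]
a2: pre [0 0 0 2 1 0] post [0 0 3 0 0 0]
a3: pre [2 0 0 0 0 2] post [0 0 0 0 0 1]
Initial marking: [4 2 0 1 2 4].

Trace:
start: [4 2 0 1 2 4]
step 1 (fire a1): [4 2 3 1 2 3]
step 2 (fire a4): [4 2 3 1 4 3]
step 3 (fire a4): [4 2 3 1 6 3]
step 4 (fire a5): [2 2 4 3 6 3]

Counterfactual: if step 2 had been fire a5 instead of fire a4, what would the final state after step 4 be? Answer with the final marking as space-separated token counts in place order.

0 2 5 5 4 3

(re-executing from step 2 with the substitution; state before step 2: [4 2 3 1 2 3])
step 2 (fire a5): [2 2 4 3 2 3]
step 3 (fire a4): [2 2 4 3 4 3]
step 4 (fire a5): [0 2 5 5 4 3]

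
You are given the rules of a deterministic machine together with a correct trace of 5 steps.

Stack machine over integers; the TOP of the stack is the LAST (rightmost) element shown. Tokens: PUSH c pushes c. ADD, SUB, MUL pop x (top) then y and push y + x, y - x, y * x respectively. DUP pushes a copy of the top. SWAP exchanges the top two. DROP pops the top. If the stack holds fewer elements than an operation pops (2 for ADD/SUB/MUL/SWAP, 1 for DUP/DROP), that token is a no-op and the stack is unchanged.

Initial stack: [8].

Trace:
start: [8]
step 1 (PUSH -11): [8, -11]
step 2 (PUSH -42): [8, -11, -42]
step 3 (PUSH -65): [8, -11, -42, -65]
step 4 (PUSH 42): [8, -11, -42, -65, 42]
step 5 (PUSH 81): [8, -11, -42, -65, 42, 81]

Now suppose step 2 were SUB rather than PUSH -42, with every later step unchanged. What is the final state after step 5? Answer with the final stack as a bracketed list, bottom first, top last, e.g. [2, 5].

[19, -65, 42, 81]

(re-executing from step 2 with the substitution; state before step 2: [8, -11])
step 2 (SUB): [19]
step 3 (PUSH -65): [19, -65]
step 4 (PUSH 42): [19, -65, 42]
step 5 (PUSH 81): [19, -65, 42, 81]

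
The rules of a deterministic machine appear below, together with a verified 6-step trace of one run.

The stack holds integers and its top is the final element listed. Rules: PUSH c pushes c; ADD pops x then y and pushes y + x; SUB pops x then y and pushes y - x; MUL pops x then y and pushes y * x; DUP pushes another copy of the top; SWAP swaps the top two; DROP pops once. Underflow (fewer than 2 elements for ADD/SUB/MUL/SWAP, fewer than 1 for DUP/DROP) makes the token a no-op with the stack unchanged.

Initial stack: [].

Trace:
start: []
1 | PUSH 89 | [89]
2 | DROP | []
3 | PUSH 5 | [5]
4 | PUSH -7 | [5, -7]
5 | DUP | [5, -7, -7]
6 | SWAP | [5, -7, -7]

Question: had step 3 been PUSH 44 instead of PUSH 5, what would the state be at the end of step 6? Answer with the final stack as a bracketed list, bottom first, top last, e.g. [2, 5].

[44, -7, -7]

(re-executing from step 3 with the substitution; state before step 3: [])
3 | PUSH 44 | [44]
4 | PUSH -7 | [44, -7]
5 | DUP | [44, -7, -7]
6 | SWAP | [44, -7, -7]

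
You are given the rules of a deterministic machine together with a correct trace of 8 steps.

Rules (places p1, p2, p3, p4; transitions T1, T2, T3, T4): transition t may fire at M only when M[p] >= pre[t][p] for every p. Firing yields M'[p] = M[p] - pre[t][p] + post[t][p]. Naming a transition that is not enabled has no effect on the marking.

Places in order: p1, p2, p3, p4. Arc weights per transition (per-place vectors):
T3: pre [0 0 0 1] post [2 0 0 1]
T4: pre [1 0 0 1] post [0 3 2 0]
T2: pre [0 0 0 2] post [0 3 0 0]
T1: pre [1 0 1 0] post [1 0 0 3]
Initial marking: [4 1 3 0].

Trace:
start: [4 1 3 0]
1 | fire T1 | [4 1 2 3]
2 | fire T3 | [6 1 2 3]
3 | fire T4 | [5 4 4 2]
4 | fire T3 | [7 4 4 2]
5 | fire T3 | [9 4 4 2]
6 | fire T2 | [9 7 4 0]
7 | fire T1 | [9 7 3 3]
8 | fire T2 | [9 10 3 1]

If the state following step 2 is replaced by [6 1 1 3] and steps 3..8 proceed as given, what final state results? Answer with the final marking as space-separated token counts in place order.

9 10 2 1

state after step 2 := [6 1 1 3]
3 | fire T4 | [5 4 3 2]
4 | fire T3 | [7 4 3 2]
5 | fire T3 | [9 4 3 2]
6 | fire T2 | [9 7 3 0]
7 | fire T1 | [9 7 2 3]
8 | fire T2 | [9 10 2 1]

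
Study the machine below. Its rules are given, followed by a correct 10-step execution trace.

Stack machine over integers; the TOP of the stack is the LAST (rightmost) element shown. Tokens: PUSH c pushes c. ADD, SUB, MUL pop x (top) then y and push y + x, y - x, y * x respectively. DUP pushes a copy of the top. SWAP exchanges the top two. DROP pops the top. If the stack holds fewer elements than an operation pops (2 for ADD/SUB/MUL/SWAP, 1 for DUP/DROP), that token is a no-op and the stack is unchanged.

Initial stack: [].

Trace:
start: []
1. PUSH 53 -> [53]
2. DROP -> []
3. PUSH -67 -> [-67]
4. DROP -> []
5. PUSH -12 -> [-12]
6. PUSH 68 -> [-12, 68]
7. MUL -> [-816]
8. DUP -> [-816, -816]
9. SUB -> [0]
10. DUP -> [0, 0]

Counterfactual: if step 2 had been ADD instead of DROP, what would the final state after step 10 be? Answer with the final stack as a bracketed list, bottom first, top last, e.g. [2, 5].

[53, 0, 0]

(re-executing from step 2 with the substitution; state before step 2: [53])
2. ADD -> [53]
3. PUSH -67 -> [53, -67]
4. DROP -> [53]
5. PUSH -12 -> [53, -12]
6. PUSH 68 -> [53, -12, 68]
7. MUL -> [53, -816]
8. DUP -> [53, -816, -816]
9. SUB -> [53, 0]
10. DUP -> [53, 0, 0]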